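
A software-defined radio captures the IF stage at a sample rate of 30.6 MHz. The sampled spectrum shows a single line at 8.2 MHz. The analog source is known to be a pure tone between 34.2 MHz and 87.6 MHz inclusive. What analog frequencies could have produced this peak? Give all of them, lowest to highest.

38.8 MHz, 53 MHz, 69.4 MHz, 83.6 MHz

Frequencies that alias to 8.2 MHz are k·fs ± 8.2 MHz for integer k ≥ 0.
k=0: 8.2 MHz.
k=1: 22.4 MHz, 38.8 MHz.
k=2: 53 MHz, 69.4 MHz.
k=3: 83.6 MHz, 100 MHz.
k=4: 114.2 MHz, 130.6 MHz.
Within [34.2 MHz, 87.6 MHz]: 38.8 MHz, 53 MHz, 69.4 MHz, 83.6 MHz.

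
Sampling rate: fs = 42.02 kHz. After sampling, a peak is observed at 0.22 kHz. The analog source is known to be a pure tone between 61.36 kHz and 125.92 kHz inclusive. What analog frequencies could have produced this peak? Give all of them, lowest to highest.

Frequencies that alias to 0.22 kHz are k·fs ± 0.22 kHz for integer k ≥ 0.
k=0: 0.22 kHz.
k=1: 41.8 kHz, 42.24 kHz.
k=2: 83.82 kHz, 84.26 kHz.
k=3: 125.84 kHz, 126.28 kHz.
k=4: 167.86 kHz, 168.3 kHz.
Within [61.36 kHz, 125.92 kHz]: 83.82 kHz, 84.26 kHz, 125.84 kHz.

83.82 kHz, 84.26 kHz, 125.84 kHz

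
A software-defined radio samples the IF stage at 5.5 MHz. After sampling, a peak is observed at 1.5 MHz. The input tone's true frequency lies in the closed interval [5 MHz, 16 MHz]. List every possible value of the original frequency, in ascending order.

7 MHz, 9.5 MHz, 12.5 MHz, 15 MHz

Frequencies that alias to 1.5 MHz are k·fs ± 1.5 MHz for integer k ≥ 0.
k=0: 1.5 MHz.
k=1: 4 MHz, 7 MHz.
k=2: 9.5 MHz, 12.5 MHz.
k=3: 15 MHz, 18 MHz.
k=4: 20.5 MHz, 23.5 MHz.
Within [5 MHz, 16 MHz]: 7 MHz, 9.5 MHz, 12.5 MHz, 15 MHz.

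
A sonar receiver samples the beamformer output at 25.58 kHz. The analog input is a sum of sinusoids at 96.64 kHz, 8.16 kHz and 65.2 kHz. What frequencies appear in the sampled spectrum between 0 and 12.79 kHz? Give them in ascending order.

fs/2 = 12.79 kHz.
96.64 kHz mod fs = 19.9 kHz.
19.9 kHz > fs/2 = 12.79 kHz, folds to fs − 19.9 kHz = 5.68 kHz.
8.16 kHz ≤ fs/2 = 12.79 kHz, passes unchanged.
65.2 kHz mod fs = 14.04 kHz.
14.04 kHz > fs/2 = 12.79 kHz, folds to fs − 14.04 kHz = 11.54 kHz.
Distinct values: {5.68 kHz, 8.16 kHz, 11.54 kHz}.

5.68 kHz, 8.16 kHz, 11.54 kHz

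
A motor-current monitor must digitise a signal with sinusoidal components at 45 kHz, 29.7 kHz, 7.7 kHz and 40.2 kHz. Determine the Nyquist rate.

90 kHz

Highest-frequency component: 45 kHz.
Nyquist rate = 2 × 45 kHz = 90 kHz.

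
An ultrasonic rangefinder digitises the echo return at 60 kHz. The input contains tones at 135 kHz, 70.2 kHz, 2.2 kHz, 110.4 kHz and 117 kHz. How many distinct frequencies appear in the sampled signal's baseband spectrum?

5

fs/2 = 30 kHz.
135 kHz mod fs = 15 kHz.
15 kHz ≤ fs/2 = 30 kHz, appears at 15 kHz.
70.2 kHz mod fs = 10.2 kHz.
10.2 kHz ≤ fs/2 = 30 kHz, appears at 10.2 kHz.
2.2 kHz ≤ fs/2 = 30 kHz, passes unchanged.
110.4 kHz mod fs = 50.4 kHz.
50.4 kHz > fs/2 = 30 kHz, folds to fs − 50.4 kHz = 9.6 kHz.
117 kHz mod fs = 57 kHz.
57 kHz > fs/2 = 30 kHz, folds to fs − 57 kHz = 3 kHz.
Distinct values: {2.2 kHz, 3 kHz, 9.6 kHz, 10.2 kHz, 15 kHz} → 5.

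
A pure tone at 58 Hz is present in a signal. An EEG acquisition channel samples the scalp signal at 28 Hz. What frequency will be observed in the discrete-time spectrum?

58 Hz mod fs = 2 Hz.
2 Hz ≤ fs/2 = 14 Hz, appears at 2 Hz.

2 Hz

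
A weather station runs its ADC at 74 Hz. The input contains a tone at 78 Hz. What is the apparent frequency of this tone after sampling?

4 Hz

78 Hz mod fs = 4 Hz.
4 Hz ≤ fs/2 = 37 Hz, appears at 4 Hz.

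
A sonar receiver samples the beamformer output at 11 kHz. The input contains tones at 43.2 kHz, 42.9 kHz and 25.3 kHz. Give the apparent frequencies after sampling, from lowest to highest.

0.8 kHz, 1.1 kHz, 3.3 kHz

fs/2 = 5.5 kHz.
43.2 kHz mod fs = 10.2 kHz.
10.2 kHz > fs/2 = 5.5 kHz, folds to fs − 10.2 kHz = 0.8 kHz.
42.9 kHz mod fs = 9.9 kHz.
9.9 kHz > fs/2 = 5.5 kHz, folds to fs − 9.9 kHz = 1.1 kHz.
25.3 kHz mod fs = 3.3 kHz.
3.3 kHz ≤ fs/2 = 5.5 kHz, appears at 3.3 kHz.
Distinct values: {0.8 kHz, 1.1 kHz, 3.3 kHz}.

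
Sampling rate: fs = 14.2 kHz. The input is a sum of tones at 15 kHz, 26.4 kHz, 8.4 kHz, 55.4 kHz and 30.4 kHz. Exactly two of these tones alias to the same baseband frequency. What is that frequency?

fs/2 = 7.1 kHz.
15 kHz mod fs = 0.8 kHz.
0.8 kHz ≤ fs/2 = 7.1 kHz, appears at 0.8 kHz.
26.4 kHz mod fs = 12.2 kHz.
12.2 kHz > fs/2 = 7.1 kHz, folds to fs − 12.2 kHz = 2 kHz.
8.4 kHz > fs/2 = 7.1 kHz, folds to fs − 8.4 kHz = 5.8 kHz.
55.4 kHz mod fs = 12.8 kHz.
12.8 kHz > fs/2 = 7.1 kHz, folds to fs − 12.8 kHz = 1.4 kHz.
30.4 kHz mod fs = 2 kHz.
2 kHz ≤ fs/2 = 7.1 kHz, appears at 2 kHz.
26.4 kHz and 30.4 kHz both map to 2 kHz.

2 kHz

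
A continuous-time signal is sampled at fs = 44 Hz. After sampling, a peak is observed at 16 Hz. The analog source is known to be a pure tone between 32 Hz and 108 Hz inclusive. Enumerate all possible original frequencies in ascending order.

Frequencies that alias to 16 Hz are k·fs ± 16 Hz for integer k ≥ 0.
k=0: 16 Hz.
k=1: 28 Hz, 60 Hz.
k=2: 72 Hz, 104 Hz.
k=3: 116 Hz, 148 Hz.
Within [32 Hz, 108 Hz]: 60 Hz, 72 Hz, 104 Hz.

60 Hz, 72 Hz, 104 Hz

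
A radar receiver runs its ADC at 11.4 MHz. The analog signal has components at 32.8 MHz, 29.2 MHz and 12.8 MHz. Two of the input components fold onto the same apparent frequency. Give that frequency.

fs/2 = 5.7 MHz.
32.8 MHz mod fs = 10 MHz.
10 MHz > fs/2 = 5.7 MHz, folds to fs − 10 MHz = 1.4 MHz.
29.2 MHz mod fs = 6.4 MHz.
6.4 MHz > fs/2 = 5.7 MHz, folds to fs − 6.4 MHz = 5 MHz.
12.8 MHz mod fs = 1.4 MHz.
1.4 MHz ≤ fs/2 = 5.7 MHz, appears at 1.4 MHz.
12.8 MHz and 32.8 MHz both map to 1.4 MHz.

1.4 MHz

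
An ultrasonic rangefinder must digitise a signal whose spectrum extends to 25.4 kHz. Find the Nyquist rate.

Nyquist rate = 2 × 25.4 kHz = 50.8 kHz.

50.8 kHz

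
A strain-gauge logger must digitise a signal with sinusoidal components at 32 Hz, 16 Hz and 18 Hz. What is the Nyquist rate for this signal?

64 Hz

Highest-frequency component: 32 Hz.
Nyquist rate = 2 × 32 Hz = 64 Hz.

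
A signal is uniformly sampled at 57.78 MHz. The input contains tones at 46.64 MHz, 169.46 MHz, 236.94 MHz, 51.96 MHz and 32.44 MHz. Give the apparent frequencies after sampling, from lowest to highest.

3.88 MHz, 5.82 MHz, 11.14 MHz, 25.34 MHz

fs/2 = 28.89 MHz.
46.64 MHz > fs/2 = 28.89 MHz, folds to fs − 46.64 MHz = 11.14 MHz.
169.46 MHz mod fs = 53.9 MHz.
53.9 MHz > fs/2 = 28.89 MHz, folds to fs − 53.9 MHz = 3.88 MHz.
236.94 MHz mod fs = 5.82 MHz.
5.82 MHz ≤ fs/2 = 28.89 MHz, appears at 5.82 MHz.
51.96 MHz > fs/2 = 28.89 MHz, folds to fs − 51.96 MHz = 5.82 MHz.
32.44 MHz > fs/2 = 28.89 MHz, folds to fs − 32.44 MHz = 25.34 MHz.
Distinct values: {3.88 MHz, 5.82 MHz, 11.14 MHz, 25.34 MHz}.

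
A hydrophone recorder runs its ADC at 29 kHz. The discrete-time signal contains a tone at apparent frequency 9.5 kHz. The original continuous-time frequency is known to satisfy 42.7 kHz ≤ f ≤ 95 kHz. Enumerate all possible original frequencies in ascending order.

48.5 kHz, 67.5 kHz, 77.5 kHz

Frequencies that alias to 9.5 kHz are k·fs ± 9.5 kHz for integer k ≥ 0.
k=0: 9.5 kHz.
k=1: 19.5 kHz, 38.5 kHz.
k=2: 48.5 kHz, 67.5 kHz.
k=3: 77.5 kHz, 96.5 kHz.
k=4: 106.5 kHz, 125.5 kHz.
Within [42.7 kHz, 95 kHz]: 48.5 kHz, 67.5 kHz, 77.5 kHz.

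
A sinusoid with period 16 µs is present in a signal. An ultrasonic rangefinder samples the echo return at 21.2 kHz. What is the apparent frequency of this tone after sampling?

T = 16 µs → f = 1/T = 62.5 kHz.
62.5 kHz mod fs = 20.1 kHz.
20.1 kHz > fs/2 = 10.6 kHz, folds to fs − 20.1 kHz = 1.1 kHz.

1.1 kHz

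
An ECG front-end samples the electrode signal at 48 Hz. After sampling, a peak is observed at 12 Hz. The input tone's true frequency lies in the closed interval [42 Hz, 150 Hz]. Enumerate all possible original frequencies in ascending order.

Frequencies that alias to 12 Hz are k·fs ± 12 Hz for integer k ≥ 0.
k=0: 12 Hz.
k=1: 36 Hz, 60 Hz.
k=2: 84 Hz, 108 Hz.
k=3: 132 Hz, 156 Hz.
k=4: 180 Hz, 204 Hz.
Within [42 Hz, 150 Hz]: 60 Hz, 84 Hz, 108 Hz, 132 Hz.

60 Hz, 84 Hz, 108 Hz, 132 Hz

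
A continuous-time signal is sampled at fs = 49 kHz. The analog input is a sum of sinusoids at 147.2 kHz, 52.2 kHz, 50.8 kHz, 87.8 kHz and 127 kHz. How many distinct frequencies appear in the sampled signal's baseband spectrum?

fs/2 = 24.5 kHz.
147.2 kHz mod fs = 0.2 kHz.
0.2 kHz ≤ fs/2 = 24.5 kHz, appears at 0.2 kHz.
52.2 kHz mod fs = 3.2 kHz.
3.2 kHz ≤ fs/2 = 24.5 kHz, appears at 3.2 kHz.
50.8 kHz mod fs = 1.8 kHz.
1.8 kHz ≤ fs/2 = 24.5 kHz, appears at 1.8 kHz.
87.8 kHz mod fs = 38.8 kHz.
38.8 kHz > fs/2 = 24.5 kHz, folds to fs − 38.8 kHz = 10.2 kHz.
127 kHz mod fs = 29 kHz.
29 kHz > fs/2 = 24.5 kHz, folds to fs − 29 kHz = 20 kHz.
Distinct values: {0.2 kHz, 1.8 kHz, 3.2 kHz, 10.2 kHz, 20 kHz} → 5.

5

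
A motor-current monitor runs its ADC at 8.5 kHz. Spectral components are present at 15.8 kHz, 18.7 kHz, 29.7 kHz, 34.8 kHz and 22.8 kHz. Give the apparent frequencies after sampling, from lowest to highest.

fs/2 = 4.25 kHz.
15.8 kHz mod fs = 7.3 kHz.
7.3 kHz > fs/2 = 4.25 kHz, folds to fs − 7.3 kHz = 1.2 kHz.
18.7 kHz mod fs = 1.7 kHz.
1.7 kHz ≤ fs/2 = 4.25 kHz, appears at 1.7 kHz.
29.7 kHz mod fs = 4.2 kHz.
4.2 kHz ≤ fs/2 = 4.25 kHz, appears at 4.2 kHz.
34.8 kHz mod fs = 0.8 kHz.
0.8 kHz ≤ fs/2 = 4.25 kHz, appears at 0.8 kHz.
22.8 kHz mod fs = 5.8 kHz.
5.8 kHz > fs/2 = 4.25 kHz, folds to fs − 5.8 kHz = 2.7 kHz.
Distinct values: {0.8 kHz, 1.2 kHz, 1.7 kHz, 2.7 kHz, 4.2 kHz}.

0.8 kHz, 1.2 kHz, 1.7 kHz, 2.7 kHz, 4.2 kHz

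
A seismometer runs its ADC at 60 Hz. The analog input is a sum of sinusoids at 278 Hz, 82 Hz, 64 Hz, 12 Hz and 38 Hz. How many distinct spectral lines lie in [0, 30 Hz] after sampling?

fs/2 = 30 Hz.
278 Hz mod fs = 38 Hz.
38 Hz > fs/2 = 30 Hz, folds to fs − 38 Hz = 22 Hz.
82 Hz mod fs = 22 Hz.
22 Hz ≤ fs/2 = 30 Hz, appears at 22 Hz.
64 Hz mod fs = 4 Hz.
4 Hz ≤ fs/2 = 30 Hz, appears at 4 Hz.
12 Hz ≤ fs/2 = 30 Hz, passes unchanged.
38 Hz > fs/2 = 30 Hz, folds to fs − 38 Hz = 22 Hz.
Distinct values: {4 Hz, 12 Hz, 22 Hz} → 3.

3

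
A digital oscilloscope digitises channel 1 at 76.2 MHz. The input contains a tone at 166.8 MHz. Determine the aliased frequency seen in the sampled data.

14.4 MHz

166.8 MHz mod fs = 14.4 MHz.
14.4 MHz ≤ fs/2 = 38.1 MHz, appears at 14.4 MHz.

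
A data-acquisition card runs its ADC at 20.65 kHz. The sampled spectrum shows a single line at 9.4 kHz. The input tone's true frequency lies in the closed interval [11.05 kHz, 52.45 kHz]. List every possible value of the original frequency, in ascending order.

Frequencies that alias to 9.4 kHz are k·fs ± 9.4 kHz for integer k ≥ 0.
k=0: 9.4 kHz.
k=1: 11.25 kHz, 30.05 kHz.
k=2: 31.9 kHz, 50.7 kHz.
k=3: 52.55 kHz, 71.35 kHz.
Within [11.05 kHz, 52.45 kHz]: 11.25 kHz, 30.05 kHz, 31.9 kHz, 50.7 kHz.

11.25 kHz, 30.05 kHz, 31.9 kHz, 50.7 kHz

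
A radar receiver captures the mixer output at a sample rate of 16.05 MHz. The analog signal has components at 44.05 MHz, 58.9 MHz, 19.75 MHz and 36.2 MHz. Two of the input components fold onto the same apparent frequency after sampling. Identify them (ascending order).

36.2 MHz, 44.05 MHz

fs/2 = 8.025 MHz.
44.05 MHz mod fs = 11.95 MHz.
11.95 MHz > fs/2 = 8.025 MHz, folds to fs − 11.95 MHz = 4.1 MHz.
58.9 MHz mod fs = 10.75 MHz.
10.75 MHz > fs/2 = 8.025 MHz, folds to fs − 10.75 MHz = 5.3 MHz.
19.75 MHz mod fs = 3.7 MHz.
3.7 MHz ≤ fs/2 = 8.025 MHz, appears at 3.7 MHz.
36.2 MHz mod fs = 4.1 MHz.
4.1 MHz ≤ fs/2 = 8.025 MHz, appears at 4.1 MHz.
36.2 MHz and 44.05 MHz both map to 4.1 MHz.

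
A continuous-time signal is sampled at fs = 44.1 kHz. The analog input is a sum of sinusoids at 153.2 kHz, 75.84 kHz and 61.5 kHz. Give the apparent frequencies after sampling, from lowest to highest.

fs/2 = 22.05 kHz.
153.2 kHz mod fs = 20.9 kHz.
20.9 kHz ≤ fs/2 = 22.05 kHz, appears at 20.9 kHz.
75.84 kHz mod fs = 31.74 kHz.
31.74 kHz > fs/2 = 22.05 kHz, folds to fs − 31.74 kHz = 12.36 kHz.
61.5 kHz mod fs = 17.4 kHz.
17.4 kHz ≤ fs/2 = 22.05 kHz, appears at 17.4 kHz.
Distinct values: {12.36 kHz, 17.4 kHz, 20.9 kHz}.

12.36 kHz, 17.4 kHz, 20.9 kHz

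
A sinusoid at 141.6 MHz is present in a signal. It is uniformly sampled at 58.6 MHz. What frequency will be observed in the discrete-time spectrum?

141.6 MHz mod fs = 24.4 MHz.
24.4 MHz ≤ fs/2 = 29.3 MHz, appears at 24.4 MHz.

24.4 MHz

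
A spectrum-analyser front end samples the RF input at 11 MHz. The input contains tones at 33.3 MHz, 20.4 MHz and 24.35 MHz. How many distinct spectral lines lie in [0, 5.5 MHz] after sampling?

fs/2 = 5.5 MHz.
33.3 MHz mod fs = 0.3 MHz.
0.3 MHz ≤ fs/2 = 5.5 MHz, appears at 0.3 MHz.
20.4 MHz mod fs = 9.4 MHz.
9.4 MHz > fs/2 = 5.5 MHz, folds to fs − 9.4 MHz = 1.6 MHz.
24.35 MHz mod fs = 2.35 MHz.
2.35 MHz ≤ fs/2 = 5.5 MHz, appears at 2.35 MHz.
Distinct values: {0.3 MHz, 1.6 MHz, 2.35 MHz} → 3.

3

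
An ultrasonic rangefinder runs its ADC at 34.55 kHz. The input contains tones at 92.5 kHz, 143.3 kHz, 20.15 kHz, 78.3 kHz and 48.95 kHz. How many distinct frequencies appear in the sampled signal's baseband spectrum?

4

fs/2 = 17.275 kHz.
92.5 kHz mod fs = 23.4 kHz.
23.4 kHz > fs/2 = 17.275 kHz, folds to fs − 23.4 kHz = 11.15 kHz.
143.3 kHz mod fs = 5.1 kHz.
5.1 kHz ≤ fs/2 = 17.275 kHz, appears at 5.1 kHz.
20.15 kHz > fs/2 = 17.275 kHz, folds to fs − 20.15 kHz = 14.4 kHz.
78.3 kHz mod fs = 9.2 kHz.
9.2 kHz ≤ fs/2 = 17.275 kHz, appears at 9.2 kHz.
48.95 kHz mod fs = 14.4 kHz.
14.4 kHz ≤ fs/2 = 17.275 kHz, appears at 14.4 kHz.
Distinct values: {5.1 kHz, 9.2 kHz, 11.15 kHz, 14.4 kHz} → 4.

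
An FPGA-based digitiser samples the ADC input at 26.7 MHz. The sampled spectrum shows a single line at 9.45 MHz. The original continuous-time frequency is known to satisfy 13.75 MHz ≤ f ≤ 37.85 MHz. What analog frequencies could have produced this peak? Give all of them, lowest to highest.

17.25 MHz, 36.15 MHz

Frequencies that alias to 9.45 MHz are k·fs ± 9.45 MHz for integer k ≥ 0.
k=0: 9.45 MHz.
k=1: 17.25 MHz, 36.15 MHz.
k=2: 43.95 MHz, 62.85 MHz.
Within [13.75 MHz, 37.85 MHz]: 17.25 MHz, 36.15 MHz.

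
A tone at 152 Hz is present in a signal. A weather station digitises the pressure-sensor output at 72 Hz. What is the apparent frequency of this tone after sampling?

152 Hz mod fs = 8 Hz.
8 Hz ≤ fs/2 = 36 Hz, appears at 8 Hz.

8 Hz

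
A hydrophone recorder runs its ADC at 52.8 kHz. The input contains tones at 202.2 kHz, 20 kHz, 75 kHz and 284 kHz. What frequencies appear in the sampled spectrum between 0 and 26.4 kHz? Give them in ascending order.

fs/2 = 26.4 kHz.
202.2 kHz mod fs = 43.8 kHz.
43.8 kHz > fs/2 = 26.4 kHz, folds to fs − 43.8 kHz = 9 kHz.
20 kHz ≤ fs/2 = 26.4 kHz, passes unchanged.
75 kHz mod fs = 22.2 kHz.
22.2 kHz ≤ fs/2 = 26.4 kHz, appears at 22.2 kHz.
284 kHz mod fs = 20 kHz.
20 kHz ≤ fs/2 = 26.4 kHz, appears at 20 kHz.
Distinct values: {9 kHz, 20 kHz, 22.2 kHz}.

9 kHz, 20 kHz, 22.2 kHz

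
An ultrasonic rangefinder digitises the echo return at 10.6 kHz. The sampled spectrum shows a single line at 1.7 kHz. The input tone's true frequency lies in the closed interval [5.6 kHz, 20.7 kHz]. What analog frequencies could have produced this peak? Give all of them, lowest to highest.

8.9 kHz, 12.3 kHz, 19.5 kHz

Frequencies that alias to 1.7 kHz are k·fs ± 1.7 kHz for integer k ≥ 0.
k=0: 1.7 kHz.
k=1: 8.9 kHz, 12.3 kHz.
k=2: 19.5 kHz, 22.9 kHz.
k=3: 30.1 kHz, 33.5 kHz.
Within [5.6 kHz, 20.7 kHz]: 8.9 kHz, 12.3 kHz, 19.5 kHz.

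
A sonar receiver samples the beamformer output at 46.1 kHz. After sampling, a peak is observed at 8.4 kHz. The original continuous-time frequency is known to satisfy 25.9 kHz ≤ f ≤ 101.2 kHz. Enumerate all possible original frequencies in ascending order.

37.7 kHz, 54.5 kHz, 83.8 kHz, 100.6 kHz

Frequencies that alias to 8.4 kHz are k·fs ± 8.4 kHz for integer k ≥ 0.
k=0: 8.4 kHz.
k=1: 37.7 kHz, 54.5 kHz.
k=2: 83.8 kHz, 100.6 kHz.
k=3: 129.9 kHz, 146.7 kHz.
Within [25.9 kHz, 101.2 kHz]: 37.7 kHz, 54.5 kHz, 83.8 kHz, 100.6 kHz.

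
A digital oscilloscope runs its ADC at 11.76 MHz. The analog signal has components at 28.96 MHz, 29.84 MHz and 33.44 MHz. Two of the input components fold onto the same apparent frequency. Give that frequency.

5.44 MHz

fs/2 = 5.88 MHz.
28.96 MHz mod fs = 5.44 MHz.
5.44 MHz ≤ fs/2 = 5.88 MHz, appears at 5.44 MHz.
29.84 MHz mod fs = 6.32 MHz.
6.32 MHz > fs/2 = 5.88 MHz, folds to fs − 6.32 MHz = 5.44 MHz.
33.44 MHz mod fs = 9.92 MHz.
9.92 MHz > fs/2 = 5.88 MHz, folds to fs − 9.92 MHz = 1.84 MHz.
28.96 MHz and 29.84 MHz both map to 5.44 MHz.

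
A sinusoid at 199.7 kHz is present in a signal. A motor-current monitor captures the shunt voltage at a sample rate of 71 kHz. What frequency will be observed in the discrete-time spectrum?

13.3 kHz

199.7 kHz mod fs = 57.7 kHz.
57.7 kHz > fs/2 = 35.5 kHz, folds to fs − 57.7 kHz = 13.3 kHz.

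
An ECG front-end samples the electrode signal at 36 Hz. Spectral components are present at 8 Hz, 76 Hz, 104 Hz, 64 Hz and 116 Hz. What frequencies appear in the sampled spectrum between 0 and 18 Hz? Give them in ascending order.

fs/2 = 18 Hz.
8 Hz ≤ fs/2 = 18 Hz, passes unchanged.
76 Hz mod fs = 4 Hz.
4 Hz ≤ fs/2 = 18 Hz, appears at 4 Hz.
104 Hz mod fs = 32 Hz.
32 Hz > fs/2 = 18 Hz, folds to fs − 32 Hz = 4 Hz.
64 Hz mod fs = 28 Hz.
28 Hz > fs/2 = 18 Hz, folds to fs − 28 Hz = 8 Hz.
116 Hz mod fs = 8 Hz.
8 Hz ≤ fs/2 = 18 Hz, appears at 8 Hz.
Distinct values: {4 Hz, 8 Hz}.

4 Hz, 8 Hz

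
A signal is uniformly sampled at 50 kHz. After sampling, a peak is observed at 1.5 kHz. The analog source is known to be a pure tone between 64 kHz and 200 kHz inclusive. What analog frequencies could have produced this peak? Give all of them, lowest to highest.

Frequencies that alias to 1.5 kHz are k·fs ± 1.5 kHz for integer k ≥ 0.
k=0: 1.5 kHz.
k=1: 48.5 kHz, 51.5 kHz.
k=2: 98.5 kHz, 101.5 kHz.
k=3: 148.5 kHz, 151.5 kHz.
k=4: 198.5 kHz, 201.5 kHz.
k=5: 248.5 kHz, 251.5 kHz.
Within [64 kHz, 200 kHz]: 98.5 kHz, 101.5 kHz, 148.5 kHz, 151.5 kHz, 198.5 kHz.

98.5 kHz, 101.5 kHz, 148.5 kHz, 151.5 kHz, 198.5 kHz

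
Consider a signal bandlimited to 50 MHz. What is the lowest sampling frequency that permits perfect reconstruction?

Nyquist rate = 2 × 50 MHz = 100 MHz.

100 MHz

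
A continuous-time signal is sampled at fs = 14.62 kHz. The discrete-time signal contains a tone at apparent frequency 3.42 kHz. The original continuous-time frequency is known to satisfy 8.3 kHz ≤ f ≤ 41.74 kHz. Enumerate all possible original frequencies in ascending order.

11.2 kHz, 18.04 kHz, 25.82 kHz, 32.66 kHz, 40.44 kHz

Frequencies that alias to 3.42 kHz are k·fs ± 3.42 kHz for integer k ≥ 0.
k=0: 3.42 kHz.
k=1: 11.2 kHz, 18.04 kHz.
k=2: 25.82 kHz, 32.66 kHz.
k=3: 40.44 kHz, 47.28 kHz.
k=4: 55.06 kHz, 61.9 kHz.
Within [8.3 kHz, 41.74 kHz]: 11.2 kHz, 18.04 kHz, 25.82 kHz, 32.66 kHz, 40.44 kHz.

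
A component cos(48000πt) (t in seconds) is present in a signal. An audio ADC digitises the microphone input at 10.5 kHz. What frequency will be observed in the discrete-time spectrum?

3 kHz

ω = 48000π rad/s → f = ω/(2π) = 24000 Hz = 24 kHz.
24 kHz mod fs = 3 kHz.
3 kHz ≤ fs/2 = 5.25 kHz, appears at 3 kHz.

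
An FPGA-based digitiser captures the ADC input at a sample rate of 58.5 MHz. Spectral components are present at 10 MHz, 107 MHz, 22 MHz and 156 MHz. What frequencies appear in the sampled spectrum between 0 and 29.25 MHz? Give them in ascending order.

10 MHz, 19.5 MHz, 22 MHz

fs/2 = 29.25 MHz.
10 MHz ≤ fs/2 = 29.25 MHz, passes unchanged.
107 MHz mod fs = 48.5 MHz.
48.5 MHz > fs/2 = 29.25 MHz, folds to fs − 48.5 MHz = 10 MHz.
22 MHz ≤ fs/2 = 29.25 MHz, passes unchanged.
156 MHz mod fs = 39 MHz.
39 MHz > fs/2 = 29.25 MHz, folds to fs − 39 MHz = 19.5 MHz.
Distinct values: {10 MHz, 19.5 MHz, 22 MHz}.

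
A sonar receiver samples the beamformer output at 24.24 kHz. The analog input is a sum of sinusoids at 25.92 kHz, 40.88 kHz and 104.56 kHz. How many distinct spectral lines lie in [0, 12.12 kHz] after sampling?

fs/2 = 12.12 kHz.
25.92 kHz mod fs = 1.68 kHz.
1.68 kHz ≤ fs/2 = 12.12 kHz, appears at 1.68 kHz.
40.88 kHz mod fs = 16.64 kHz.
16.64 kHz > fs/2 = 12.12 kHz, folds to fs − 16.64 kHz = 7.6 kHz.
104.56 kHz mod fs = 7.6 kHz.
7.6 kHz ≤ fs/2 = 12.12 kHz, appears at 7.6 kHz.
Distinct values: {1.68 kHz, 7.6 kHz} → 2.

2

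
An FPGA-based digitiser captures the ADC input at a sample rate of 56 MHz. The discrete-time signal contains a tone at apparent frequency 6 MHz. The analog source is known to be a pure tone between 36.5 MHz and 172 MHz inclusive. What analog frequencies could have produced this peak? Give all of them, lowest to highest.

Frequencies that alias to 6 MHz are k·fs ± 6 MHz for integer k ≥ 0.
k=0: 6 MHz.
k=1: 50 MHz, 62 MHz.
k=2: 106 MHz, 118 MHz.
k=3: 162 MHz, 174 MHz.
k=4: 218 MHz, 230 MHz.
Within [36.5 MHz, 172 MHz]: 50 MHz, 62 MHz, 106 MHz, 118 MHz, 162 MHz.

50 MHz, 62 MHz, 106 MHz, 118 MHz, 162 MHz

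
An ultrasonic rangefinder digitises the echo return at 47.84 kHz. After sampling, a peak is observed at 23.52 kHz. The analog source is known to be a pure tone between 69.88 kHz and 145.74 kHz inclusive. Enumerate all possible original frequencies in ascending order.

Frequencies that alias to 23.52 kHz are k·fs ± 23.52 kHz for integer k ≥ 0.
k=0: 23.52 kHz.
k=1: 24.32 kHz, 71.36 kHz.
k=2: 72.16 kHz, 119.2 kHz.
k=3: 120 kHz, 167.04 kHz.
k=4: 167.84 kHz, 214.88 kHz.
Within [69.88 kHz, 145.74 kHz]: 71.36 kHz, 72.16 kHz, 119.2 kHz, 120 kHz.

71.36 kHz, 72.16 kHz, 119.2 kHz, 120 kHz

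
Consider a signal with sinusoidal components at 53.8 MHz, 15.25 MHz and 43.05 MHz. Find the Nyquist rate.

Highest-frequency component: 53.8 MHz.
Nyquist rate = 2 × 53.8 MHz = 107.6 MHz.

107.6 MHz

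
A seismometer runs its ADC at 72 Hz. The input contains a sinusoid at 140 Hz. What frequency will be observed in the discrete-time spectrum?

4 Hz

140 Hz mod fs = 68 Hz.
68 Hz > fs/2 = 36 Hz, folds to fs − 68 Hz = 4 Hz.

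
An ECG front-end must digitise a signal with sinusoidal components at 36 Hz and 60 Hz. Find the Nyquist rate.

120 Hz

Highest-frequency component: 60 Hz.
Nyquist rate = 2 × 60 Hz = 120 Hz.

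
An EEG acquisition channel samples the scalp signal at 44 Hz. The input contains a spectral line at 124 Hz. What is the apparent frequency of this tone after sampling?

8 Hz

124 Hz mod fs = 36 Hz.
36 Hz > fs/2 = 22 Hz, folds to fs − 36 Hz = 8 Hz.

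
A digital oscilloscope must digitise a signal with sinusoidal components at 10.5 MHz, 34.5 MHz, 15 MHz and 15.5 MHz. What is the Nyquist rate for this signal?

69 MHz

Highest-frequency component: 34.5 MHz.
Nyquist rate = 2 × 34.5 MHz = 69 MHz.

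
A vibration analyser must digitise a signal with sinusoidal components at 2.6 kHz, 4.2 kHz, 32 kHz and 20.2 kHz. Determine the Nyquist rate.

Highest-frequency component: 32 kHz.
Nyquist rate = 2 × 32 kHz = 64 kHz.

64 kHz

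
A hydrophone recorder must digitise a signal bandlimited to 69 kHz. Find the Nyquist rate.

Nyquist rate = 2 × 69 kHz = 138 kHz.

138 kHz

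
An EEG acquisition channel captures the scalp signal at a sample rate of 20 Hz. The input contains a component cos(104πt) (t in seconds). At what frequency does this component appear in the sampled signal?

ω = 104π rad/s → f = ω/(2π) = 52 Hz.
52 Hz mod fs = 12 Hz.
12 Hz > fs/2 = 10 Hz, folds to fs − 12 Hz = 8 Hz.

8 Hz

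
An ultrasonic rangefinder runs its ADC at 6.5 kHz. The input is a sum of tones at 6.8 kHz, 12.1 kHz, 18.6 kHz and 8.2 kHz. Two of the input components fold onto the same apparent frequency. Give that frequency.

0.9 kHz

fs/2 = 3.25 kHz.
6.8 kHz mod fs = 0.3 kHz.
0.3 kHz ≤ fs/2 = 3.25 kHz, appears at 0.3 kHz.
12.1 kHz mod fs = 5.6 kHz.
5.6 kHz > fs/2 = 3.25 kHz, folds to fs − 5.6 kHz = 0.9 kHz.
18.6 kHz mod fs = 5.6 kHz.
5.6 kHz > fs/2 = 3.25 kHz, folds to fs − 5.6 kHz = 0.9 kHz.
8.2 kHz mod fs = 1.7 kHz.
1.7 kHz ≤ fs/2 = 3.25 kHz, appears at 1.7 kHz.
12.1 kHz and 18.6 kHz both map to 0.9 kHz.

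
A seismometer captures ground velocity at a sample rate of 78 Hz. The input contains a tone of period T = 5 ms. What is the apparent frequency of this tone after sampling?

34 Hz

T = 5 ms → f = 1/T = 200 Hz.
200 Hz mod fs = 44 Hz.
44 Hz > fs/2 = 39 Hz, folds to fs − 44 Hz = 34 Hz.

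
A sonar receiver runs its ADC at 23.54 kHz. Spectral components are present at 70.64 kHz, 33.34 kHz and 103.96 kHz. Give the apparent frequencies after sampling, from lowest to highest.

0.02 kHz, 9.8 kHz

fs/2 = 11.77 kHz.
70.64 kHz mod fs = 0.02 kHz.
0.02 kHz ≤ fs/2 = 11.77 kHz, appears at 0.02 kHz.
33.34 kHz mod fs = 9.8 kHz.
9.8 kHz ≤ fs/2 = 11.77 kHz, appears at 9.8 kHz.
103.96 kHz mod fs = 9.8 kHz.
9.8 kHz ≤ fs/2 = 11.77 kHz, appears at 9.8 kHz.
Distinct values: {0.02 kHz, 9.8 kHz}.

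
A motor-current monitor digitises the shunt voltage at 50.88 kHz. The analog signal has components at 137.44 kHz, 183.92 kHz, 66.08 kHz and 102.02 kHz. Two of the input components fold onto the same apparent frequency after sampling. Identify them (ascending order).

66.08 kHz, 137.44 kHz

fs/2 = 25.44 kHz.
137.44 kHz mod fs = 35.68 kHz.
35.68 kHz > fs/2 = 25.44 kHz, folds to fs − 35.68 kHz = 15.2 kHz.
183.92 kHz mod fs = 31.28 kHz.
31.28 kHz > fs/2 = 25.44 kHz, folds to fs − 31.28 kHz = 19.6 kHz.
66.08 kHz mod fs = 15.2 kHz.
15.2 kHz ≤ fs/2 = 25.44 kHz, appears at 15.2 kHz.
102.02 kHz mod fs = 0.26 kHz.
0.26 kHz ≤ fs/2 = 25.44 kHz, appears at 0.26 kHz.
66.08 kHz and 137.44 kHz both map to 15.2 kHz.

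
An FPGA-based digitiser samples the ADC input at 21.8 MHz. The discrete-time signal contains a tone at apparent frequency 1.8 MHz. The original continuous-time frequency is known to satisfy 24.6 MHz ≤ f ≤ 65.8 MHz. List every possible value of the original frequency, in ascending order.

41.8 MHz, 45.4 MHz, 63.6 MHz

Frequencies that alias to 1.8 MHz are k·fs ± 1.8 MHz for integer k ≥ 0.
k=0: 1.8 MHz.
k=1: 20 MHz, 23.6 MHz.
k=2: 41.8 MHz, 45.4 MHz.
k=3: 63.6 MHz, 67.2 MHz.
k=4: 85.4 MHz, 89 MHz.
Within [24.6 MHz, 65.8 MHz]: 41.8 MHz, 45.4 MHz, 63.6 MHz.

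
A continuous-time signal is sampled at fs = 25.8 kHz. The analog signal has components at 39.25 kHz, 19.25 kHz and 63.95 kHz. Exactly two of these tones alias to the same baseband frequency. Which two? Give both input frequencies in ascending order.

fs/2 = 12.9 kHz.
39.25 kHz mod fs = 13.45 kHz.
13.45 kHz > fs/2 = 12.9 kHz, folds to fs − 13.45 kHz = 12.35 kHz.
19.25 kHz > fs/2 = 12.9 kHz, folds to fs − 19.25 kHz = 6.55 kHz.
63.95 kHz mod fs = 12.35 kHz.
12.35 kHz ≤ fs/2 = 12.9 kHz, appears at 12.35 kHz.
39.25 kHz and 63.95 kHz both map to 12.35 kHz.

39.25 kHz, 63.95 kHz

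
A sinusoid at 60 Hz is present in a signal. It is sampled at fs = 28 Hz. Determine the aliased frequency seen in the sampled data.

4 Hz

60 Hz mod fs = 4 Hz.
4 Hz ≤ fs/2 = 14 Hz, appears at 4 Hz.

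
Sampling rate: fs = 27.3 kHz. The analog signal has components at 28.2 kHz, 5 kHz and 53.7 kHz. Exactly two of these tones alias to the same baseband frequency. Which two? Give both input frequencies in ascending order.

28.2 kHz, 53.7 kHz

fs/2 = 13.65 kHz.
28.2 kHz mod fs = 0.9 kHz.
0.9 kHz ≤ fs/2 = 13.65 kHz, appears at 0.9 kHz.
5 kHz ≤ fs/2 = 13.65 kHz, passes unchanged.
53.7 kHz mod fs = 26.4 kHz.
26.4 kHz > fs/2 = 13.65 kHz, folds to fs − 26.4 kHz = 0.9 kHz.
28.2 kHz and 53.7 kHz both map to 0.9 kHz.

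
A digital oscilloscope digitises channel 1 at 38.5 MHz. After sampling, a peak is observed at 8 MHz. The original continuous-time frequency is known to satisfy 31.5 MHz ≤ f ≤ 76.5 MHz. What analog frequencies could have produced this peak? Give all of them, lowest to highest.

46.5 MHz, 69 MHz

Frequencies that alias to 8 MHz are k·fs ± 8 MHz for integer k ≥ 0.
k=0: 8 MHz.
k=1: 30.5 MHz, 46.5 MHz.
k=2: 69 MHz, 85 MHz.
k=3: 107.5 MHz, 123.5 MHz.
Within [31.5 MHz, 76.5 MHz]: 46.5 MHz, 69 MHz.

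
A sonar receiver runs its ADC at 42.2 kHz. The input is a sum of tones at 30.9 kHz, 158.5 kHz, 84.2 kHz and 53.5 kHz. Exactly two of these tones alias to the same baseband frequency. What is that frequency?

11.3 kHz

fs/2 = 21.1 kHz.
30.9 kHz > fs/2 = 21.1 kHz, folds to fs − 30.9 kHz = 11.3 kHz.
158.5 kHz mod fs = 31.9 kHz.
31.9 kHz > fs/2 = 21.1 kHz, folds to fs − 31.9 kHz = 10.3 kHz.
84.2 kHz mod fs = 42 kHz.
42 kHz > fs/2 = 21.1 kHz, folds to fs − 42 kHz = 0.2 kHz.
53.5 kHz mod fs = 11.3 kHz.
11.3 kHz ≤ fs/2 = 21.1 kHz, appears at 11.3 kHz.
30.9 kHz and 53.5 kHz both map to 11.3 kHz.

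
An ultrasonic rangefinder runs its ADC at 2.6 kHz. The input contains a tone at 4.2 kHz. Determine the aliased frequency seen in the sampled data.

1 kHz

4.2 kHz mod fs = 1.6 kHz.
1.6 kHz > fs/2 = 1.3 kHz, folds to fs − 1.6 kHz = 1 kHz.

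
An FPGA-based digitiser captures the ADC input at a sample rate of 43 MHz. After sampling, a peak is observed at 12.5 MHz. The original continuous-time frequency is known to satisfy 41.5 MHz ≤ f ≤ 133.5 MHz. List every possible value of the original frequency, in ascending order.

Frequencies that alias to 12.5 MHz are k·fs ± 12.5 MHz for integer k ≥ 0.
k=0: 12.5 MHz.
k=1: 30.5 MHz, 55.5 MHz.
k=2: 73.5 MHz, 98.5 MHz.
k=3: 116.5 MHz, 141.5 MHz.
k=4: 159.5 MHz, 184.5 MHz.
Within [41.5 MHz, 133.5 MHz]: 55.5 MHz, 73.5 MHz, 98.5 MHz, 116.5 MHz.

55.5 MHz, 73.5 MHz, 98.5 MHz, 116.5 MHz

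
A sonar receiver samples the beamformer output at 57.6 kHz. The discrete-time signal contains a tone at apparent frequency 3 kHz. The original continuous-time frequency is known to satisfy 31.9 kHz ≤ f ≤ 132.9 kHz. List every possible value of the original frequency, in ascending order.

54.6 kHz, 60.6 kHz, 112.2 kHz, 118.2 kHz

Frequencies that alias to 3 kHz are k·fs ± 3 kHz for integer k ≥ 0.
k=0: 3 kHz.
k=1: 54.6 kHz, 60.6 kHz.
k=2: 112.2 kHz, 118.2 kHz.
k=3: 169.8 kHz, 175.8 kHz.
Within [31.9 kHz, 132.9 kHz]: 54.6 kHz, 60.6 kHz, 112.2 kHz, 118.2 kHz.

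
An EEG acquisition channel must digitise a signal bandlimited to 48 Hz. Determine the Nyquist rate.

Nyquist rate = 2 × 48 Hz = 96 Hz.

96 Hz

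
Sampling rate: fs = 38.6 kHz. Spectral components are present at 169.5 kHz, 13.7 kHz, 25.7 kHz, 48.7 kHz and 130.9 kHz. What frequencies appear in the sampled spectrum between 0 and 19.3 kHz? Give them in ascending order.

fs/2 = 19.3 kHz.
169.5 kHz mod fs = 15.1 kHz.
15.1 kHz ≤ fs/2 = 19.3 kHz, appears at 15.1 kHz.
13.7 kHz ≤ fs/2 = 19.3 kHz, passes unchanged.
25.7 kHz > fs/2 = 19.3 kHz, folds to fs − 25.7 kHz = 12.9 kHz.
48.7 kHz mod fs = 10.1 kHz.
10.1 kHz ≤ fs/2 = 19.3 kHz, appears at 10.1 kHz.
130.9 kHz mod fs = 15.1 kHz.
15.1 kHz ≤ fs/2 = 19.3 kHz, appears at 15.1 kHz.
Distinct values: {10.1 kHz, 12.9 kHz, 13.7 kHz, 15.1 kHz}.

10.1 kHz, 12.9 kHz, 13.7 kHz, 15.1 kHz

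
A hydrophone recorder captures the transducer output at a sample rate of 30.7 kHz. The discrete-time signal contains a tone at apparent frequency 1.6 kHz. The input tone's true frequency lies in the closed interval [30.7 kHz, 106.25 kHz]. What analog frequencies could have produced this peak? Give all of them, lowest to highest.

Frequencies that alias to 1.6 kHz are k·fs ± 1.6 kHz for integer k ≥ 0.
k=0: 1.6 kHz.
k=1: 29.1 kHz, 32.3 kHz.
k=2: 59.8 kHz, 63 kHz.
k=3: 90.5 kHz, 93.7 kHz.
k=4: 121.2 kHz, 124.4 kHz.
Within [30.7 kHz, 106.25 kHz]: 32.3 kHz, 59.8 kHz, 63 kHz, 90.5 kHz, 93.7 kHz.

32.3 kHz, 59.8 kHz, 63 kHz, 90.5 kHz, 93.7 kHz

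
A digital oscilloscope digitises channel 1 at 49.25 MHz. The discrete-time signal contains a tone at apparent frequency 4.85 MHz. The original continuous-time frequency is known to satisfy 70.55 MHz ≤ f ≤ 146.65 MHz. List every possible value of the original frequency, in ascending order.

93.65 MHz, 103.35 MHz, 142.9 MHz

Frequencies that alias to 4.85 MHz are k·fs ± 4.85 MHz for integer k ≥ 0.
k=0: 4.85 MHz.
k=1: 44.4 MHz, 54.1 MHz.
k=2: 93.65 MHz, 103.35 MHz.
k=3: 142.9 MHz, 152.6 MHz.
k=4: 192.15 MHz, 201.85 MHz.
Within [70.55 MHz, 146.65 MHz]: 93.65 MHz, 103.35 MHz, 142.9 MHz.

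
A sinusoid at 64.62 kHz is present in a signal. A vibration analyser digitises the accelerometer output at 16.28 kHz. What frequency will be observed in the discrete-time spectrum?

64.62 kHz mod fs = 15.78 kHz.
15.78 kHz > fs/2 = 8.14 kHz, folds to fs − 15.78 kHz = 0.5 kHz.

0.5 kHz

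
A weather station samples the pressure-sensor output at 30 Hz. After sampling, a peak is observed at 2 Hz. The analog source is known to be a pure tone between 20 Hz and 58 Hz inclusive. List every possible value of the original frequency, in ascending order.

28 Hz, 32 Hz, 58 Hz

Frequencies that alias to 2 Hz are k·fs ± 2 Hz for integer k ≥ 0.
k=0: 2 Hz.
k=1: 28 Hz, 32 Hz.
k=2: 58 Hz, 62 Hz.
k=3: 88 Hz, 92 Hz.
Within [20 Hz, 58 Hz]: 28 Hz, 32 Hz, 58 Hz.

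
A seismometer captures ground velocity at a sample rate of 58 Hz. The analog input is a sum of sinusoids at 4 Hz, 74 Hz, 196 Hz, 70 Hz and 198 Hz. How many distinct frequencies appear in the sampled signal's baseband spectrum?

5

fs/2 = 29 Hz.
4 Hz ≤ fs/2 = 29 Hz, passes unchanged.
74 Hz mod fs = 16 Hz.
16 Hz ≤ fs/2 = 29 Hz, appears at 16 Hz.
196 Hz mod fs = 22 Hz.
22 Hz ≤ fs/2 = 29 Hz, appears at 22 Hz.
70 Hz mod fs = 12 Hz.
12 Hz ≤ fs/2 = 29 Hz, appears at 12 Hz.
198 Hz mod fs = 24 Hz.
24 Hz ≤ fs/2 = 29 Hz, appears at 24 Hz.
Distinct values: {4 Hz, 12 Hz, 16 Hz, 22 Hz, 24 Hz} → 5.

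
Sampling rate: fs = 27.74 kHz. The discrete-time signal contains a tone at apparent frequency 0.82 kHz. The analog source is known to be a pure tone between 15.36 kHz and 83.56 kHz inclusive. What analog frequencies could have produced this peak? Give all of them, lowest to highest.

26.92 kHz, 28.56 kHz, 54.66 kHz, 56.3 kHz, 82.4 kHz

Frequencies that alias to 0.82 kHz are k·fs ± 0.82 kHz for integer k ≥ 0.
k=0: 0.82 kHz.
k=1: 26.92 kHz, 28.56 kHz.
k=2: 54.66 kHz, 56.3 kHz.
k=3: 82.4 kHz, 84.04 kHz.
k=4: 110.14 kHz, 111.78 kHz.
Within [15.36 kHz, 83.56 kHz]: 26.92 kHz, 28.56 kHz, 54.66 kHz, 56.3 kHz, 82.4 kHz.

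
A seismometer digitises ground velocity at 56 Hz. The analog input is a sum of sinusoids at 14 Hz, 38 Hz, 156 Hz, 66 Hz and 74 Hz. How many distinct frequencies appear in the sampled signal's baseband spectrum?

fs/2 = 28 Hz.
14 Hz ≤ fs/2 = 28 Hz, passes unchanged.
38 Hz > fs/2 = 28 Hz, folds to fs − 38 Hz = 18 Hz.
156 Hz mod fs = 44 Hz.
44 Hz > fs/2 = 28 Hz, folds to fs − 44 Hz = 12 Hz.
66 Hz mod fs = 10 Hz.
10 Hz ≤ fs/2 = 28 Hz, appears at 10 Hz.
74 Hz mod fs = 18 Hz.
18 Hz ≤ fs/2 = 28 Hz, appears at 18 Hz.
Distinct values: {10 Hz, 12 Hz, 14 Hz, 18 Hz} → 4.

4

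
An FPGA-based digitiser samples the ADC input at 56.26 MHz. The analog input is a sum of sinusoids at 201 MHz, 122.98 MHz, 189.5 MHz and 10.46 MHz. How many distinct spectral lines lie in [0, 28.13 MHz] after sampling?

fs/2 = 28.13 MHz.
201 MHz mod fs = 32.22 MHz.
32.22 MHz > fs/2 = 28.13 MHz, folds to fs − 32.22 MHz = 24.04 MHz.
122.98 MHz mod fs = 10.46 MHz.
10.46 MHz ≤ fs/2 = 28.13 MHz, appears at 10.46 MHz.
189.5 MHz mod fs = 20.72 MHz.
20.72 MHz ≤ fs/2 = 28.13 MHz, appears at 20.72 MHz.
10.46 MHz ≤ fs/2 = 28.13 MHz, passes unchanged.
Distinct values: {10.46 MHz, 20.72 MHz, 24.04 MHz} → 3.

3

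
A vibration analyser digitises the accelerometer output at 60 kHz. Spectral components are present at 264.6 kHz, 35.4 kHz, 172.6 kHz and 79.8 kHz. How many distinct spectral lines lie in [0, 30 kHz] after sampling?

3

fs/2 = 30 kHz.
264.6 kHz mod fs = 24.6 kHz.
24.6 kHz ≤ fs/2 = 30 kHz, appears at 24.6 kHz.
35.4 kHz > fs/2 = 30 kHz, folds to fs − 35.4 kHz = 24.6 kHz.
172.6 kHz mod fs = 52.6 kHz.
52.6 kHz > fs/2 = 30 kHz, folds to fs − 52.6 kHz = 7.4 kHz.
79.8 kHz mod fs = 19.8 kHz.
19.8 kHz ≤ fs/2 = 30 kHz, appears at 19.8 kHz.
Distinct values: {7.4 kHz, 19.8 kHz, 24.6 kHz} → 3.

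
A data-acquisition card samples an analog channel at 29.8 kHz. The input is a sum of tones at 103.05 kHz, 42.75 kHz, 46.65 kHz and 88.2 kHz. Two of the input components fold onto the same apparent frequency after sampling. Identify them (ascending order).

fs/2 = 14.9 kHz.
103.05 kHz mod fs = 13.65 kHz.
13.65 kHz ≤ fs/2 = 14.9 kHz, appears at 13.65 kHz.
42.75 kHz mod fs = 12.95 kHz.
12.95 kHz ≤ fs/2 = 14.9 kHz, appears at 12.95 kHz.
46.65 kHz mod fs = 16.85 kHz.
16.85 kHz > fs/2 = 14.9 kHz, folds to fs − 16.85 kHz = 12.95 kHz.
88.2 kHz mod fs = 28.6 kHz.
28.6 kHz > fs/2 = 14.9 kHz, folds to fs − 28.6 kHz = 1.2 kHz.
42.75 kHz and 46.65 kHz both map to 12.95 kHz.

42.75 kHz, 46.65 kHz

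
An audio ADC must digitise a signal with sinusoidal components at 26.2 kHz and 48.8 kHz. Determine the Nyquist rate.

Highest-frequency component: 48.8 kHz.
Nyquist rate = 2 × 48.8 kHz = 97.6 kHz.

97.6 kHz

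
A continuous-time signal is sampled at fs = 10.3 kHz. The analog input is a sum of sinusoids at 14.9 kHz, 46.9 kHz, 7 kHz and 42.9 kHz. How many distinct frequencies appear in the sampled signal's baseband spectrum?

3

fs/2 = 5.15 kHz.
14.9 kHz mod fs = 4.6 kHz.
4.6 kHz ≤ fs/2 = 5.15 kHz, appears at 4.6 kHz.
46.9 kHz mod fs = 5.7 kHz.
5.7 kHz > fs/2 = 5.15 kHz, folds to fs − 5.7 kHz = 4.6 kHz.
7 kHz > fs/2 = 5.15 kHz, folds to fs − 7 kHz = 3.3 kHz.
42.9 kHz mod fs = 1.7 kHz.
1.7 kHz ≤ fs/2 = 5.15 kHz, appears at 1.7 kHz.
Distinct values: {1.7 kHz, 3.3 kHz, 4.6 kHz} → 3.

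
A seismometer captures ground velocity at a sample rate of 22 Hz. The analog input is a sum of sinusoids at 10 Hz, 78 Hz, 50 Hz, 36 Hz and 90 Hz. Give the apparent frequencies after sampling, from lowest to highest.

fs/2 = 11 Hz.
10 Hz ≤ fs/2 = 11 Hz, passes unchanged.
78 Hz mod fs = 12 Hz.
12 Hz > fs/2 = 11 Hz, folds to fs − 12 Hz = 10 Hz.
50 Hz mod fs = 6 Hz.
6 Hz ≤ fs/2 = 11 Hz, appears at 6 Hz.
36 Hz mod fs = 14 Hz.
14 Hz > fs/2 = 11 Hz, folds to fs − 14 Hz = 8 Hz.
90 Hz mod fs = 2 Hz.
2 Hz ≤ fs/2 = 11 Hz, appears at 2 Hz.
Distinct values: {2 Hz, 6 Hz, 8 Hz, 10 Hz}.

2 Hz, 6 Hz, 8 Hz, 10 Hz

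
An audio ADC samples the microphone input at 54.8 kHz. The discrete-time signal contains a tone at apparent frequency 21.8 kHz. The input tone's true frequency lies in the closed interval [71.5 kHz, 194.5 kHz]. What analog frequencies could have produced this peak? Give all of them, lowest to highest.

76.6 kHz, 87.8 kHz, 131.4 kHz, 142.6 kHz, 186.2 kHz

Frequencies that alias to 21.8 kHz are k·fs ± 21.8 kHz for integer k ≥ 0.
k=0: 21.8 kHz.
k=1: 33 kHz, 76.6 kHz.
k=2: 87.8 kHz, 131.4 kHz.
k=3: 142.6 kHz, 186.2 kHz.
k=4: 197.4 kHz, 241 kHz.
Within [71.5 kHz, 194.5 kHz]: 76.6 kHz, 87.8 kHz, 131.4 kHz, 142.6 kHz, 186.2 kHz.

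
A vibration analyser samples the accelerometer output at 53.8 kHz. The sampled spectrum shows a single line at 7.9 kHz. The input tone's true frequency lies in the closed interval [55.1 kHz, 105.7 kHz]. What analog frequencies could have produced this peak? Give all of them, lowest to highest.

Frequencies that alias to 7.9 kHz are k·fs ± 7.9 kHz for integer k ≥ 0.
k=0: 7.9 kHz.
k=1: 45.9 kHz, 61.7 kHz.
k=2: 99.7 kHz, 115.5 kHz.
k=3: 153.5 kHz, 169.3 kHz.
Within [55.1 kHz, 105.7 kHz]: 61.7 kHz, 99.7 kHz.

61.7 kHz, 99.7 kHz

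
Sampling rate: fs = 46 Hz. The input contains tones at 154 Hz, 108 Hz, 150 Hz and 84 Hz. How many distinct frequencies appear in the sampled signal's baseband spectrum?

3

fs/2 = 23 Hz.
154 Hz mod fs = 16 Hz.
16 Hz ≤ fs/2 = 23 Hz, appears at 16 Hz.
108 Hz mod fs = 16 Hz.
16 Hz ≤ fs/2 = 23 Hz, appears at 16 Hz.
150 Hz mod fs = 12 Hz.
12 Hz ≤ fs/2 = 23 Hz, appears at 12 Hz.
84 Hz mod fs = 38 Hz.
38 Hz > fs/2 = 23 Hz, folds to fs − 38 Hz = 8 Hz.
Distinct values: {8 Hz, 12 Hz, 16 Hz} → 3.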